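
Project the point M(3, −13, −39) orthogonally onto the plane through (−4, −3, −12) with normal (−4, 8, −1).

(-1, -5, -40)

n = (−4, 8, −1), |n|² = 81, and n·M − 4 = -81.
t = -81/81 = -1, so the foot is M − t·n = (3, −13, −39) − (-1)·(−4, 8, −1) = (−1, −5, −40).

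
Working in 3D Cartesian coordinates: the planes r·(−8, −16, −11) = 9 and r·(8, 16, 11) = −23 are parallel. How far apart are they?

2/3

Divide the second equation by -1 to match normals: −8x − 16y − 11z = 23.
With common normal n = (−8, −16, −11) (|n| = 21), the distance is |9 − 23|/|n| = 14/21 = 2/3.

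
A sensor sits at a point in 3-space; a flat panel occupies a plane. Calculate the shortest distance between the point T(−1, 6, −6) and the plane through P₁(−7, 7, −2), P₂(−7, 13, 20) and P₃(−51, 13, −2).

P₁P₂ = (0, 6, 22) and P₁P₃ = (−44, 6, 0), so a normal is n = P₁P₂ × P₁P₃ = (−132, −968, 264).
Then n·(−1, 6, −6) − (−6380) = −880.
|n| = √(17424 + 937024 + 69696) = 1012, so the distance is |-880|/1012 = 20/23.

20/23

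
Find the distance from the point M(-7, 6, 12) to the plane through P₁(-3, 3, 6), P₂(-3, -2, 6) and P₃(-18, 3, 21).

√2

P₁P₂ = (0, -5, 0) and P₁P₃ = (-15, 0, 15), so a normal is n = P₁P₂ × P₁P₃ = (-75, 0, -75).
Then n·(-7, 6, 12) - (-225) = -150.
|n| = √(5625 + 0 + 5625) = 75√2, so the distance is |-150|/(75√2) = √2.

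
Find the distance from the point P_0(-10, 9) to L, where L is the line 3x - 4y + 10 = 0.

56/5

The normal to the line is n = (3, -4) with |n| = 5.
|n·P_0 − (-10)| = |-66 − (-10)| = 56, so the distance is 56/5.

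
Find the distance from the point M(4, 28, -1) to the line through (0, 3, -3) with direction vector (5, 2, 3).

Direction vector d = (5, 2, 3).
AP = (4, 25, 2); AP·d = 76, |AP|² = 645, |d|² = 38.
distance² = |AP|² − (AP·d)²/|d|² = 645 − 5776/38 = 493, so the distance is √493.

√493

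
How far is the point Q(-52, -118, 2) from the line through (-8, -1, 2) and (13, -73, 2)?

75

A direction vector is d = (21, -72, 0).
AP = (-44, -117, 0); AP·d = 7500, |AP|² = 15625, |d|² = 5625.
distance² = |AP|² − (AP·d)²/|d|² = 15625 − 56250000/5625 = 5625, so the distance is 75.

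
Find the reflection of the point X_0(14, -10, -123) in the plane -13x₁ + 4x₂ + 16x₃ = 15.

n = (-13, 4, 16), |n|² = 441, n·X_0 − 15 = -2205, so t = -2205/441 = -5.
Foot F = X_0 − (-5)·n = (-51, 10, -43); the reflection is 2F − X_0 = (-116, 30, 37).

(-116, 30, 37)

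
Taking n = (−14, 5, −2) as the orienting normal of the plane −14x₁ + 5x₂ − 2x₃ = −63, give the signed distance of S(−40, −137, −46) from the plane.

2

n·S − (-63) = 30.
|n| = 15, so the signed distance is 30/15 = 2.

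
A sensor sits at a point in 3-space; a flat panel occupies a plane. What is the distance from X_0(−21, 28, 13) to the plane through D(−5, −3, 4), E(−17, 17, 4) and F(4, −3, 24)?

DE = (−12, 20, 0) and DF = (9, 0, 20), so a normal is n = DE × DF = (400, 240, −180).
d = |400·(-21) + 240·28 + (-180)·13 − (-3440)| / √(160000 + 57600 + 32400) = |-580| / 500 = 29/25.

29/25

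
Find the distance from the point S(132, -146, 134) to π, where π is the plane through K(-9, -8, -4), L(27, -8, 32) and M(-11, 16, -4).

6

KL = (36, 0, 36) and KM = (-2, 24, 0), so a normal is n = KL × KM = (-864, -72, 864).
d = |(-864)·132 + (-72)·(-146) + 864·134 − 4896| / √(746496 + 5184 + 746496) = |7344| / 1224 = 6.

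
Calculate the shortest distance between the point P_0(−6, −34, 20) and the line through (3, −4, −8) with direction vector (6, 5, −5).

√389

Direction vector d = (6, 5, −5).
AP = (−9, −30, 28), and AP × d = (10, 123, 135).
|AP × d|² = 33454 and |d|² = 86, so the distance is √(33454/86) = √389.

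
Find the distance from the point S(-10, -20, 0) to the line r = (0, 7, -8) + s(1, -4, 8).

Direction vector d = (1, -4, 8).
AP = (-10, -27, 8); AP·d = 162, |AP|² = 893, |d|² = 81.
distance² = |AP|² − (AP·d)²/|d|² = 893 − 26244/81 = 569, so the distance is √569.

√569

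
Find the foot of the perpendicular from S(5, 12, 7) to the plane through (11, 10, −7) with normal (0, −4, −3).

n = (0, −4, −3), |n|² = 25, and n·S − (-19) = -50.
t = -50/25 = -2, so the foot is S − t·n = (5, 12, 7) − (-2)·(0, −4, −3) = (5, 4, 1).

(5, 4, 1)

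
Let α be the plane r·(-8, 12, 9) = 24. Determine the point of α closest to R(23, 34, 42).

The perpendicular from R has direction n = (-8, 12, 9): r = (23, 34, 42) + μ(-8, 12, 9).
Substitute into the plane: n·(R + μn) = 24 gives 602 + 289μ = 24, so μ = -2.
Foot = (23, 34, 42) + (-2)·(-8, 12, 9) = (39, 10, 24).

(39, 10, 24)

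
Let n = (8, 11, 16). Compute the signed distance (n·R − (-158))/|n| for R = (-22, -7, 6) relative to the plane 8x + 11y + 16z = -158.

1/21

n·R − (-158) = 1.
|n| = 21, so the signed distance is 1/21.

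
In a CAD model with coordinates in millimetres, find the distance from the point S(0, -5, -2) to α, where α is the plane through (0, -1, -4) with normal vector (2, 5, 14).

8/15

The plane has equation n·(r − (0, -1, -4)) = 0, i.e. n·r = -61.
Then n·(0, -5, -2) - (-61) = 8.
|n| = √(4 + 25 + 196) = 15, so the distance is |8|/15 = 8/15.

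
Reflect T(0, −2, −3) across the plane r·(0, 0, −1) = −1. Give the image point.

(0, -2, 5)

With n = (0, 0, −1), the signed offset is (n·T − (-1))/|n|² = 4/1 = 4.
T' = T − 2t·n = (0, −2, −3) − 8·(0, 0, −1) = (0, −2, 5).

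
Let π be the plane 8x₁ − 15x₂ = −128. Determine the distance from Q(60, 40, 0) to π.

8/17

n = (8, −15, 0); n·P − (-128) = 8; |n| = 17; distance = 8/17.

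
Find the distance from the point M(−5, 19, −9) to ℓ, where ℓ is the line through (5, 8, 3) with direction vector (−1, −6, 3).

√181

Direction vector d = (−1, −6, 3).
AP = (−10, 11, −12); AP·d = -92, |AP|² = 365, |d|² = 46.
distance² = |AP|² − (AP·d)²/|d|² = 365 − 8464/46 = 181, so the distance is √181.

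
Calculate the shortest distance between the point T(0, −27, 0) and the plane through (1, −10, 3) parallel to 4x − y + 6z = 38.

Parallel planes share the normal n = (4, −1, 6); since (1, −10, 3) lies on the plane, its equation is 4x − y + 6z = 32.
n = (4, −1, 6); n·P − 32 = -5; |n| = √53; distance = 5/√53 = 5√53/53.

5√53/53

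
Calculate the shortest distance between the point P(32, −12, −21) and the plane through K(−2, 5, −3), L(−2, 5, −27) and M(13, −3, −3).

KL = (0, 0, −24) and KM = (15, −8, 0), so a normal is n = KL × KM = (−192, −360, 0).
n = (−192, −360, 0); n·P − (-1416) = -408; |n| = 408; distance = 408/408 = 1.

1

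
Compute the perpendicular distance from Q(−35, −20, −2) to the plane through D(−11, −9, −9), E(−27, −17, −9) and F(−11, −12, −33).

DE = (−16, −8, 0) and DF = (0, −3, −24), so a normal is n = DE × DF = (192, −384, 48).
n = (192, −384, 48); n·P − 912 = -48; |n| = 432; distance = 48/432 = 1/9.

1/9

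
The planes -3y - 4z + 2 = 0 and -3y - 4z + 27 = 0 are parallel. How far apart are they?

With common normal n = (0, -3, -4) (|n| = 5), the distance is |(-2) − (-27)|/|n| = 25/5 = 5.

5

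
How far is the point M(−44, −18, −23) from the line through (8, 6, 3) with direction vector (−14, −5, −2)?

2√89

Direction vector d = (−14, −5, −2).
AP = (−52, −24, −26), and AP × d = (−82, 260, −76).
|AP × d|² = 80100 and |d|² = 225, so the distance is √(80100/225) = √356 = 2√89.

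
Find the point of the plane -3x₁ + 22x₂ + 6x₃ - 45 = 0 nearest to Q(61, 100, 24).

The perpendicular from Q has direction n = (-3, 22, 6): r = (61, 100, 24) + t(-3, 22, 6).
Substitute into the plane: n·(Q + tn) = 45 gives 2161 + 529t = 45, so t = -4.
Foot = (61, 100, 24) + (-4)·(-3, 22, 6) = (73, 12, 0).

(73, 12, 0)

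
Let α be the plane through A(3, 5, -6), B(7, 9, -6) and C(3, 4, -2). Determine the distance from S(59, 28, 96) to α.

AB = (4, 4, 0) and AC = (0, -1, 4), so a normal is n = AB × AC = (16, -16, -4).
n = (16, -16, -4); n·P − (-8) = 120; |n| = 4√33; distance = 120/(4√33) = 10√33/11.

30/√33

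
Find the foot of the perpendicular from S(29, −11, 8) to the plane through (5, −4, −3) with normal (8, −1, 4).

The perpendicular from S has direction n = (8, −1, 4): r = (29, −11, 8) + μ(8, −1, 4).
Substitute into the plane: n·(S + μn) = 32 gives 275 + 81μ = 32, so μ = -3.
Foot = (29, −11, 8) + (-3)·(8, −1, 4) = (5, −8, −4).

(5, -8, -4)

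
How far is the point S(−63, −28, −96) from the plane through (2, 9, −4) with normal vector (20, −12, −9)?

The plane has equation n·(r − (2, 9, −4)) = 0, i.e. n·r = -32.
d = |20·(-63) + (-12)·(-28) + (-9)·(-96) − (-32)| / √(400 + 144 + 81) = |-28| / 25 = 28/25.

28/25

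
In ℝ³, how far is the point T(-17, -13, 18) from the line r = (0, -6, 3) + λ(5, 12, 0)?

Direction vector d = (5, 12, 0).
AP = (-17, -7, 15), and AP × d = (-180, 75, -169).
|AP × d|² = 66586 and |d|² = 169, so the distance is √(66586/169) = √394.

√394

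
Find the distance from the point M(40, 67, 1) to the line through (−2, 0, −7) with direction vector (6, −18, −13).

√4201

Direction vector d = (6, −18, −13).
AP = (42, 67, 8); AP·d = -1058, |AP|² = 6317, |d|² = 529.
distance² = |AP|² − (AP·d)²/|d|² = 6317 − 1119364/529 = 4201, so the distance is √4201.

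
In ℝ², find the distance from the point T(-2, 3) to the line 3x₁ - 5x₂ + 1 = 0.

The normal to the line is n = (3, -5) with |n| = √34.
|n·T − (-1)| = |-21 − (-1)| = 20, so the distance is 20/√34 = 10√34/17.

20/√34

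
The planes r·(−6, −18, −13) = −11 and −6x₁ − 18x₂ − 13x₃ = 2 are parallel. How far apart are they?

Both planes have normal n = (−6, −18, −13), |n| = 23. Any point on the first plane is at distance |2 − (-11)|/|n| = 13/23 from the second.

13/23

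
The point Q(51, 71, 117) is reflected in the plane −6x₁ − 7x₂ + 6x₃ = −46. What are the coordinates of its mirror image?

With n = (−6, −7, 6), the signed offset is (n·Q − (-46))/|n|² = -55/121 = -5/11.
Q' = Q − 2t·n = (51, 71, 117) − (-10/11)·(−6, −7, 6) = (501/11, 711/11, 1347/11).

(501/11, 711/11, 1347/11)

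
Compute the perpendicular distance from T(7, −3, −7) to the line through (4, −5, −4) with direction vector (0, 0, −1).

Direction vector d = (0, 0, −1).
AP = (3, 2, −3), and AP × d = (−2, 3, 0).
|AP × d|² = 13 and |d|² = 1, so the distance is √13.

√13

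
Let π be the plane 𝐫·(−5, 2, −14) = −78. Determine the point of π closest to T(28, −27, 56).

n = (−5, 2, −14), |n|² = 225, and n·T − (-78) = -900.
t = -900/225 = -4, so the foot is T − t·n = (28, −27, 56) − (-4)·(−5, 2, −14) = (8, −19, 0).

(8, -19, 0)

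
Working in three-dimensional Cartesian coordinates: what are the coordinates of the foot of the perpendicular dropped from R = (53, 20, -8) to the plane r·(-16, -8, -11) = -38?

(21, 4, -30)

n = (-16, -8, -11), |n|² = 441, and n·R − (-38) = -882.
t = -882/441 = -2, so the foot is R − t·n = (53, 20, -8) − (-2)·(-16, -8, -11) = (21, 4, -30).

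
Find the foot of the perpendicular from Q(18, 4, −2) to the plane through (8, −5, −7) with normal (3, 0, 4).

The perpendicular from Q has direction n = (3, 0, 4): r = (18, 4, −2) + λ(3, 0, 4).
Substitute into the plane: n·(Q + λn) = -4 gives 46 + 25λ = -4, so λ = -2.
Foot = (18, 4, −2) + (-2)·(3, 0, 4) = (12, 4, −10).

(12, 4, -10)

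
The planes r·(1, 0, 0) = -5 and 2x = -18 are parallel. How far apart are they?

Divide the second equation by 2 to match normals: x = -9.
With common normal n = (1, 0, 0) (|n| = 1), the distance is |(-5) − (-9)|/|n| = 4/1 = 4.

4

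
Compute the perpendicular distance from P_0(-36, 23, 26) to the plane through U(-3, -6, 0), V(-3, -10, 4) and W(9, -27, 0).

11/9

UV = (0, -4, 4) and UW = (12, -21, 0), so a normal is n = UV × UW = (84, 48, 48).
Then n·(-36, 23, 26) - (-540) = -132.
|n| = √(7056 + 2304 + 2304) = 108, so the distance is |-132|/108 = 11/9.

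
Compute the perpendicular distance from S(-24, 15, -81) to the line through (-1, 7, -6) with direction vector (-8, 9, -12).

√1594

Direction vector d = (-8, 9, -12).
AP = (-23, 8, -75); AP·d = 1156, |AP|² = 6218, |d|² = 289.
distance² = |AP|² − (AP·d)²/|d|² = 6218 − 1336336/289 = 1594, so the distance is √1594.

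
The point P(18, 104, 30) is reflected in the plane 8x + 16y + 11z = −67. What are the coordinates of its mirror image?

(-62, -56, -80)

n = (8, 16, 11), |n|² = 441, n·P − (-67) = 2205, so t = 2205/441 = 5.
Foot F = P − 5·n = (−22, 24, −25); the reflection is 2F − P = (−62, −56, −80).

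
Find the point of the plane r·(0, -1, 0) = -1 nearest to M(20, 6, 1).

n = (0, -1, 0), |n|² = 1, and n·M − (-1) = -5.
t = -5/1 = -5, so the foot is M − t·n = (20, 6, 1) − (-5)·(0, -1, 0) = (20, 1, 1).

(20, 1, 1)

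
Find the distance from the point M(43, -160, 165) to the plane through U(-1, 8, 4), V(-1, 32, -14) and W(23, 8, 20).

4

UV = (0, 24, -18) and UW = (24, 0, 16), so a normal is n = UV × UW = (384, -432, -576).
Then n·(43, -160, 165) - (-6144) = -3264.
|n| = √(147456 + 186624 + 331776) = 816, so the distance is |-3264|/816 = 4.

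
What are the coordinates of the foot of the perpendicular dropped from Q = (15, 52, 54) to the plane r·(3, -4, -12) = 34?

The perpendicular from Q has direction n = (3, -4, -12): r = (15, 52, 54) + μ(3, -4, -12).
Substitute into the plane: n·(Q + μn) = 34 gives -811 + 169μ = 34, so μ = 5.
Foot = (15, 52, 54) + 5·(3, -4, -12) = (30, 32, -6).

(30, 32, -6)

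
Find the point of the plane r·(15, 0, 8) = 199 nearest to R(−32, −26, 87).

n = (15, 0, 8), |n|² = 289, and n·R − 199 = 17.
t = 17/289 = 1/17, so the foot is R − t·n = (−32, −26, 87) − (1/17)·(15, 0, 8) = (−559/17, −26, 1471/17).

(-559/17, -26, 1471/17)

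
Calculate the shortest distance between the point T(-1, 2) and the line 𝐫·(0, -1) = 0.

2

d = |0·(-1) + (-1)·2 − 0| / √(0 + 1) = |-2|/1 = 2.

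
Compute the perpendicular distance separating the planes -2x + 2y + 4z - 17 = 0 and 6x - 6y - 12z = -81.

5√6/6

Divide the second equation by -3 to match normals: -2x + 2y + 4z = 27.
Both planes have normal n = (-2, 2, 4), |n| = 2√6. Any point on the first plane is at distance |27 − 17|/|n| = 10/(2√6) = 5√6/6 from the second.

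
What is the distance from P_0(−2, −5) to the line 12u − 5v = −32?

33/13

d = |12·(-2) + (-5)·(-5) − (-32)| / √(144 + 25) = |33|/13 = 33/13.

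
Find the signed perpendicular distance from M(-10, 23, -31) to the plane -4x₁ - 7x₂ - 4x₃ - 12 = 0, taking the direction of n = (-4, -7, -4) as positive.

-1

n·M − 12 = -9.
|n| = 9, so the signed distance is -9/9 = -1.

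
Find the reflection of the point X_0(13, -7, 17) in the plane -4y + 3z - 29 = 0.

(13, 9, 5)

n = (0, -4, 3), |n|² = 25, n·X_0 − 29 = 50, so t = 50/25 = 2.
Foot F = X_0 − 2·n = (13, 1, 11); the reflection is 2F − X_0 = (13, 9, 5).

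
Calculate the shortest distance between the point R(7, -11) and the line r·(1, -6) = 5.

The normal to the line is n = (1, -6) with |n| = √37.
|n·R − 5| = |73 − 5| = 68, so the distance is 68/√37.

68√37/37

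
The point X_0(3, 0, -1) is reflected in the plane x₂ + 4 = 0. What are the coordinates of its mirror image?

n = (0, 1, 0), |n|² = 1, n·X_0 − (-4) = 4, so t = 4/1 = 4.
Foot F = X_0 − 4·n = (3, -4, -1); the reflection is 2F − X_0 = (3, -8, -1).

(3, -8, -1)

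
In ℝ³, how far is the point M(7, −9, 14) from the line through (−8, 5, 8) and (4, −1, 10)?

√43

A direction vector is d = (12, −6, 2).
AP = (15, −14, 6); AP·d = 276, |AP|² = 457, |d|² = 184.
distance² = |AP|² − (AP·d)²/|d|² = 457 − 76176/184 = 43, so the distance is √43.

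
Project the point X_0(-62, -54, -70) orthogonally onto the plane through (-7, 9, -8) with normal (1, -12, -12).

(-67, 6, -10)

The perpendicular from X_0 has direction n = (1, -12, -12): r = (-62, -54, -70) + μ(1, -12, -12).
Substitute into the plane: n·(X_0 + μn) = -19 gives 1426 + 289μ = -19, so μ = -5.
Foot = (-62, -54, -70) + (-5)·(1, -12, -12) = (-67, 6, -10).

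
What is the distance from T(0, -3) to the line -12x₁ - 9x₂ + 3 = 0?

The normal to the line is n = (-12, -9) with |n| = 15.
|n·T − (-3)| = |27 − (-3)| = 30, so the distance is 30/15 = 2.

2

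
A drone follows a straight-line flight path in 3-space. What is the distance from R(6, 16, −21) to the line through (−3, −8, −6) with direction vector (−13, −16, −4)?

Direction vector d = (−13, −16, −4).
AP = (9, 24, −15), and AP × d = (−336, 231, 168).
|AP × d|² = 194481 and |d|² = 441, so the distance is √(194481/441) = √441 = 21.

21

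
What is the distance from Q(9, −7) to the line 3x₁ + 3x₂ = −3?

3√2/2

The normal to the line is n = (3, 3) with |n| = 3√2.
|n·Q − (-3)| = |6 − (-3)| = 9, so the distance is 9/(3√2) = 3/√2.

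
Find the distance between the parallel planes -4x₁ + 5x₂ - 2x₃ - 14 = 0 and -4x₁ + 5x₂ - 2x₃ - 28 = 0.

With common normal n = (-4, 5, -2) (|n| = 3√5), the distance is |14 − 28|/|n| = 14/(3√5) = 14√5/15.

14/(3√5)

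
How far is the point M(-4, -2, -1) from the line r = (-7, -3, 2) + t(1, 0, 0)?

Direction vector d = (1, 0, 0).
AP = (3, 1, -3), and AP × d = (0, -3, -1).
|AP × d|² = 10 and |d|² = 1, so the distance is √10.

√10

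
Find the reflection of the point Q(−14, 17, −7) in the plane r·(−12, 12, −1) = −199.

(34, -31, -3)

n = (−12, 12, −1), |n|² = 289, n·Q − (-199) = 578, so t = 578/289 = 2.
Foot F = Q − 2·n = (10, −7, −5); the reflection is 2F − Q = (34, −31, −3).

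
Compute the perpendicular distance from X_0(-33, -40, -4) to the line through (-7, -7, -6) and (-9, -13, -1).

A direction vector is d = (-2, -6, 5).
AP = (-26, -33, 2); AP·d = 260, |AP|² = 1769, |d|² = 65.
distance² = |AP|² − (AP·d)²/|d|² = 1769 − 67600/65 = 729, so the distance is 27.

27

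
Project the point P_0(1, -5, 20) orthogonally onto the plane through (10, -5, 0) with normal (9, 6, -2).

(10, 1, 18)

n = (9, 6, -2), |n|² = 121, and n·P_0 − 60 = -121.
t = -121/121 = -1, so the foot is P_0 − t·n = (1, -5, 20) − (-1)·(9, 6, -2) = (10, 1, 18).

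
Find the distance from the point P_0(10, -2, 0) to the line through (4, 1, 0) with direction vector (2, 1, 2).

Direction vector d = (2, 1, 2).
AP = (6, -3, 0); AP·d = 9, |AP|² = 45, |d|² = 9.
distance² = |AP|² − (AP·d)²/|d|² = 45 − 81/9 = 36, so the distance is 6.

6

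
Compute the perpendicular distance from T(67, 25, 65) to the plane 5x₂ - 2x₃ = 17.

22√29/29

d = |5·25 + (-2)·65 − 17| / √(0 + 25 + 4) = |-22| / √29 = 22√29/29.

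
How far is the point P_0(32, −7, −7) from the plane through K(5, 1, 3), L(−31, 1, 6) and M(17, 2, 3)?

3/17

KL = (−36, 0, 3) and KM = (12, 1, 0), so a normal is n = KL × KM = (−3, 36, −36).
d = |(-3)·32 + 36·(-7) + (-36)·(-7) − (-87)| / √(9 + 1296 + 1296) = |-9| / 51 = 3/17.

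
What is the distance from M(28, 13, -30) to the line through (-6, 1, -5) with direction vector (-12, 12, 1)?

2√409

Direction vector d = (-12, 12, 1).
AP = (34, 12, -25), and AP × d = (312, 266, 552).
|AP × d|² = 472804 and |d|² = 289, so the distance is √(472804/289) = √1636 = 2√409.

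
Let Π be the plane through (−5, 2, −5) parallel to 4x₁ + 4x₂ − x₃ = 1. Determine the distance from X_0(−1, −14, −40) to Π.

13√33/33

Parallel planes share the normal n = (4, 4, −1); since (−5, 2, −5) lies on the plane, its equation is 4x₁ + 4x₂ − x₃ = -7.
d = |4·(-1) + 4·(-14) + (-1)·(-40) − (-7)| / √(16 + 16 + 1) = |-13| / √33 = 13√33/33.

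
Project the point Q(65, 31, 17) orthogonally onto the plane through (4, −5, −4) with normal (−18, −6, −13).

n = (−18, −6, −13), |n|² = 529, and n·Q − 10 = -1587.
t = -1587/529 = -3, so the foot is Q − t·n = (65, 31, 17) − (-3)·(−18, −6, −13) = (11, 13, −22).

(11, 13, -22)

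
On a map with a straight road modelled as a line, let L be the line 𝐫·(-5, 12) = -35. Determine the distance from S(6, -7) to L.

79/13

d = |(-5)·6 + 12·(-7) − (-35)| / √(25 + 144) = |-79|/13 = 79/13.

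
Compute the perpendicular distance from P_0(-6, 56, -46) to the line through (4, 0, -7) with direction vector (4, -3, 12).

√2053

Direction vector d = (4, -3, 12).
AP = (-10, 56, -39), and AP × d = (555, -36, -194).
|AP × d|² = 346957 and |d|² = 169, so the distance is √(346957/169) = √2053.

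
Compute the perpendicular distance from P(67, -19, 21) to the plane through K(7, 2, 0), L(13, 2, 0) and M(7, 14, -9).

KL = (6, 0, 0) and KM = (0, 12, -9), so a normal is n = KL × KM = (0, 54, 72).
n = (0, 54, 72); n·P − 108 = 378; |n| = 90; distance = 378/90 = 21/5.

21/5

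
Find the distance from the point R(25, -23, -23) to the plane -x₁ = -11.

n = (-1, 0, 0); n·P − (-11) = -14; |n| = 1; distance = 14/1 = 14.

14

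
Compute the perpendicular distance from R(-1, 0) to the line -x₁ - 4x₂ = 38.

37/√17

The normal to the line is n = (-1, -4) with |n| = √17.
|n·R − 38| = |1 − 38| = 37, so the distance is 37/√17.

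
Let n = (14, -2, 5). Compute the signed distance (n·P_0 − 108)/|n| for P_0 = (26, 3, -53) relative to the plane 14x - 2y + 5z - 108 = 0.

-1

n·P_0 − 108 = -15.
|n| = 15, so the signed distance is -15/15 = -1.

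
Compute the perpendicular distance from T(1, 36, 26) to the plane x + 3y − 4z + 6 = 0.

11/√26

Normal vector n = (1, 3, −4), and n·(1, 36, 26) − (−6) = 11.
|n| = √(1 + 9 + 16) = √26, so the distance is |11|/√26 = 11√26/26.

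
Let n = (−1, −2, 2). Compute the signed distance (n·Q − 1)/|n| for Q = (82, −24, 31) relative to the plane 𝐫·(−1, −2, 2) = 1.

n·Q − 1 = 27.
|n| = 3, so the signed distance is 27/3 = 9.

9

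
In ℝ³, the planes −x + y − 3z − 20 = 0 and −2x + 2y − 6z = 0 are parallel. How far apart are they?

20√11/11

Divide the second equation by 2 to match normals: −x + y − 3z = 0.
With common normal n = (−1, 1, −3) (|n| = √11), the distance is |20 − 0|/|n| = 20/√11.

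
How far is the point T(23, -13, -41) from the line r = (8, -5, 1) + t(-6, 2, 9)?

3√13

Direction vector d = (-6, 2, 9).
AP = (15, -8, -42), and AP × d = (12, 117, -18).
|AP × d|² = 14157 and |d|² = 121, so the distance is √(14157/121) = √117 = 3√13.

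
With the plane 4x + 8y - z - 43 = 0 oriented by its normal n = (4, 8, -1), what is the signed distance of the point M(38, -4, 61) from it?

16/9

n·M − 43 = 16.
|n| = 9, so the signed distance is 16/9.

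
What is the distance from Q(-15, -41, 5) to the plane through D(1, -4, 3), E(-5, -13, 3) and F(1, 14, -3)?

DE = (-6, -9, 0) and DF = (0, 18, -6), so a normal is n = DE × DF = (54, -36, -108).
Then n·(-15, -41, 5) - (-126) = 252.
|n| = √(2916 + 1296 + 11664) = 126, so the distance is |252|/126 = 2.

2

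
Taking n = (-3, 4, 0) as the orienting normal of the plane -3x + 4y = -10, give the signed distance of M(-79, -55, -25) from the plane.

27/5

n·M − (-10) = 27.
|n| = 5, so the signed distance is 27/5.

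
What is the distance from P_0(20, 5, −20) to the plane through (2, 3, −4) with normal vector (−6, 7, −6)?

The plane has equation n·(r − (2, 3, −4)) = 0, i.e. n·r = 33.
d = |(-6)·20 + 7·5 + (-6)·(-20) − 33| / √(36 + 49 + 36) = |2| / 11 = 2/11.

2/11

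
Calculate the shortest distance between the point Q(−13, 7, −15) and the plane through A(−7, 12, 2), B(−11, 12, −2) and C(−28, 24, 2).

AB = (−4, 0, −4) and AC = (−21, 12, 0), so a normal is n = AB × AC = (48, 84, −48).
n = (48, 84, −48); n·P − 576 = 108; |n| = 108; distance = 108/108 = 1.

1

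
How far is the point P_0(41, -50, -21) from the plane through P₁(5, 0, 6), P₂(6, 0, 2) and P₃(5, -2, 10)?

P₁P₂ = (1, 0, -4) and P₁P₃ = (0, -2, 4), so a normal is n = P₁P₂ × P₁P₃ = (-8, -4, -2).
Then n·(41, -50, -21) - (-52) = -34.
|n| = √(64 + 16 + 4) = 2√21, so the distance is |-34|/(2√21) = 17√21/21.

17/√21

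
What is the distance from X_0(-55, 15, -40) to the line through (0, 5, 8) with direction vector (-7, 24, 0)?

2√1201

Direction vector d = (-7, 24, 0).
AP = (-55, 10, -48); AP·d = 625, |AP|² = 5429, |d|² = 625.
distance² = |AP|² − (AP·d)²/|d|² = 5429 − 390625/625 = 4804, so the distance is 2√1201.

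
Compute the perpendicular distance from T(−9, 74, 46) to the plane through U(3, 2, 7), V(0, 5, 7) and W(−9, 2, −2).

12√34/17

UV = (−3, 3, 0) and UW = (−12, 0, −9), so a normal is n = UV × UW = (−27, −27, 36).
d = |(-27)·(-9) + (-27)·74 + 36·46 − 117| / √(729 + 729 + 1296) = |-216| / (9√34) = 24/√34.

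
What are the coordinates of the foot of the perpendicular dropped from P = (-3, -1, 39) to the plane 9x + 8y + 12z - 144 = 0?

(-12, -9, 27)

n = (9, 8, 12), |n|² = 289, and n·P − 144 = 289.
t = 289/289 = 1, so the foot is P − t·n = (-3, -1, 39) − 1·(9, 8, 12) = (-12, -9, 27).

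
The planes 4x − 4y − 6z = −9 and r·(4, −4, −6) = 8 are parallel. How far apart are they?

With common normal n = (4, −4, −6) (|n| = 2√17), the distance is |(-9) − 8|/|n| = 17/(2√17) = √17/2.

√17/2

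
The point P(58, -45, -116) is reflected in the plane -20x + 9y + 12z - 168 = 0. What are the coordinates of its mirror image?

n = (-20, 9, 12), |n|² = 625, n·P − 168 = -3125, so t = -3125/625 = -5.
Foot F = P − (-5)·n = (-42, 0, -56); the reflection is 2F − P = (-142, 45, 4).

(-142, 45, 4)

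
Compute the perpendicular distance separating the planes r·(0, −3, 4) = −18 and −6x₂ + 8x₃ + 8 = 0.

14/5

Divide the second equation by 2 to match normals: −3x₂ + 4x₃ = -4.
Both planes have normal n = (0, −3, 4), |n| = 5. Any point on the first plane is at distance |(-4) − (-18)|/|n| = 14/5 from the second.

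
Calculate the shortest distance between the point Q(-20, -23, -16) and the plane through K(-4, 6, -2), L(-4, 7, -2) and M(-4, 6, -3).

16

KL = (0, 1, 0) and KM = (0, 0, -1), so a normal is n = KL × KM = (-1, 0, 0).
d = |(-1)·(-20) − 4| / √(1 + 0 + 0) = |16| / 1 = 16.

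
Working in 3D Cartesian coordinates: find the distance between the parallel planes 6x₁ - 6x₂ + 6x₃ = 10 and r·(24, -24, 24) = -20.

5√3/6

Divide the second equation by 4 to match normals: 6x₁ - 6x₂ + 6x₃ = -5.
With common normal n = (6, -6, 6) (|n| = 6√3), the distance is |10 − (-5)|/|n| = 15/(6√3) = 5√3/6.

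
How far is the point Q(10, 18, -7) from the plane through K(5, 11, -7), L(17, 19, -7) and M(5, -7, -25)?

KL = (12, 8, 0) and KM = (0, -18, -18), so a normal is n = KL × KM = (-144, 216, -216).
Then n·(10, 18, -7) - 3168 = 792.
|n| = √(20736 + 46656 + 46656) = 72√22, so the distance is |792|/(72√22) = √22/2.

√22/2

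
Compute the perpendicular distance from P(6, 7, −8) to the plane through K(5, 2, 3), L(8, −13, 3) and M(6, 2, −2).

1/(3√3)

KL = (3, −15, 0) and KM = (1, 0, −5), so a normal is n = KL × KM = (75, 15, 15).
Then n·(6, 7, −8) − 450 = −15.
|n| = √(5625 + 225 + 225) = 45√3, so the distance is |-15|/(45√3) = 1/(3√3).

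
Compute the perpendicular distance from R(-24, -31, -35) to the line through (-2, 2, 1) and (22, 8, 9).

2√337

A direction vector is d = (24, 6, 8).
AP = (-22, -33, -36); AP·d = -1014, |AP|² = 2869, |d|² = 676.
distance² = |AP|² − (AP·d)²/|d|² = 2869 − 1028196/676 = 1348, so the distance is 2√337.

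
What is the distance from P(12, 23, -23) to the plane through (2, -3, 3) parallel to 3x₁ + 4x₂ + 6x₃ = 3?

22√61/61

Parallel planes share the normal n = (3, 4, 6); since (2, -3, 3) lies on the plane, its equation is 3x₁ + 4x₂ + 6x₃ = 12.
Then n·(12, 23, -23) - 12 = -22.
|n| = √(9 + 16 + 36) = √61, so the distance is |-22|/√61 = 22√61/61.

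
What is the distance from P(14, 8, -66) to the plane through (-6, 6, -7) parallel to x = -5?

20

Parallel planes share the normal n = (1, 0, 0); since (-6, 6, -7) lies on the plane, its equation is x = -6.
d = |1·14 − (-6)| / √(1 + 0 + 0) = |20| / 1 = 20.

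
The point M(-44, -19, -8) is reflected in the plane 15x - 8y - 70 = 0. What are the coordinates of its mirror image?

(16, -51, -8)

n = (15, -8, 0), |n|² = 289, n·M − 70 = -578, so t = -578/289 = -2.
Foot F = M − (-2)·n = (-14, -35, -8); the reflection is 2F − M = (16, -51, -8).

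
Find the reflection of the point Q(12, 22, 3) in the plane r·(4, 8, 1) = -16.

With n = (4, 8, 1), the signed offset is (n·Q − (-16))/|n|² = 243/81 = 3.
Q' = Q − 2t·n = (12, 22, 3) − 6·(4, 8, 1) = (-12, -26, -3).

(-12, -26, -3)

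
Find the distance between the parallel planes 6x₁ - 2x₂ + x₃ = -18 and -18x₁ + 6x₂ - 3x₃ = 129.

Divide the second equation by -3 to match normals: 6x₁ - 2x₂ + x₃ = -43.
Both planes have normal n = (6, -2, 1), |n| = √41. Any point on the first plane is at distance |(-43) − (-18)|/|n| = 25/√41 = 25√41/41 from the second.

25√41/41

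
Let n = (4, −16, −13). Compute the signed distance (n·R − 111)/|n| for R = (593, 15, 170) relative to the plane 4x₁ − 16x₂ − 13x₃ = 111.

n·R − 111 = -189.
|n| = 21, so the signed distance is -189/21 = -9.

-9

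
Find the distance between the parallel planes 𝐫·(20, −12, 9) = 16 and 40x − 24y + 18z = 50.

Divide the second equation by 2 to match normals: 20x − 12y + 9z = 25.
Both planes have normal n = (20, −12, 9), |n| = 25. Any point on the first plane is at distance |25 − 16|/|n| = 9/25 from the second.

9/25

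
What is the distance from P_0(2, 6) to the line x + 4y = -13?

39√17/17

d = |1·2 + 4·6 − (-13)| / √(1 + 16) = |39|/√17 = 39/√17.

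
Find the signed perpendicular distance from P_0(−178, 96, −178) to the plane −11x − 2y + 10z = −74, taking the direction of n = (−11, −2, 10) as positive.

n·P_0 − (-74) = 60.
|n| = 15, so the signed distance is 60/15 = 4.

4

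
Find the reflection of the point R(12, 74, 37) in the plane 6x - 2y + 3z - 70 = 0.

(144/7, 498/7, 289/7)

n = (6, -2, 3), |n|² = 49, n·R − 70 = -35, so t = -35/49 = -5/7.
Foot F = R − (-5/7)·n = (114/7, 508/7, 274/7); the reflection is 2F − R = (144/7, 498/7, 289/7).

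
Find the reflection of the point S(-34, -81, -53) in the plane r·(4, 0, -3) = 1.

n = (4, 0, -3), |n|² = 25, n·S − 1 = 22, so t = 22/25.
Foot F = S − (22/25)·n = (-938/25, -81, -1259/25); the reflection is 2F − S = (-1026/25, -81, -1193/25).

(-1026/25, -81, -1193/25)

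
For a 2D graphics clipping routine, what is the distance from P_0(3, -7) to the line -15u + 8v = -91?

10/17

d = |(-15)·3 + 8·(-7) − (-91)| / √(225 + 64) = |-10|/17 = 10/17.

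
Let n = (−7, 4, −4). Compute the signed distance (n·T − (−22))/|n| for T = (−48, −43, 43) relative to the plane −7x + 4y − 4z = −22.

14/9

n·T − (-22) = 14.
|n| = 9, so the signed distance is 14/9.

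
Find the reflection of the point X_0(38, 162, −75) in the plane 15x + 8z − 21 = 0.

(736/17, 162, -1227/17)

n = (15, 0, 8), |n|² = 289, n·X_0 − 21 = -51, so t = -51/289 = -3/17.
Foot F = X_0 − (-3/17)·n = (691/17, 162, −1251/17); the reflection is 2F − X_0 = (736/17, 162, −1227/17).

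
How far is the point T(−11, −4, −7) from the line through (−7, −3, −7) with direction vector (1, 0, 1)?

Direction vector d = (1, 0, 1).
AP = (−4, −1, 0); AP·d = -4, |AP|² = 17, |d|² = 2.
distance² = |AP|² − (AP·d)²/|d|² = 17 − 16/2 = 9, so the distance is 3.

3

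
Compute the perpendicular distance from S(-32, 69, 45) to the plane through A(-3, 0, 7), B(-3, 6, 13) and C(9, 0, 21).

AB = (0, 6, 6) and AC = (12, 0, 14), so a normal is n = AB × AC = (84, 72, -72).
n = (84, 72, -72); n·P − (-756) = -204; |n| = 132; distance = 204/132 = 17/11.

17/11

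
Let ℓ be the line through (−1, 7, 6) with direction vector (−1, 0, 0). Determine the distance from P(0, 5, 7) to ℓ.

Direction vector d = (−1, 0, 0).
AP = (1, −2, 1); AP·d = -1, |AP|² = 6, |d|² = 1.
distance² = |AP|² − (AP·d)²/|d|² = 6 − 1/1 = 5, so the distance is √5.

√5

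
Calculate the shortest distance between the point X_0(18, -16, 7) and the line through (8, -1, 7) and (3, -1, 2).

5√11

A direction vector is d = (-5, 0, -5).
AP = (10, -15, 0), and AP × d = (75, 50, -75).
|AP × d|² = 13750 and |d|² = 50, so the distance is √(13750/50) = √275 = 5√11.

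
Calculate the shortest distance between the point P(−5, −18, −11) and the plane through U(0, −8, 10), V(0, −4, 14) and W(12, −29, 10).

UV = (0, 4, 4) and UW = (12, −21, 0), so a normal is n = UV × UW = (84, 48, −48).
d = |84·(-5) + 48·(-18) + (-48)·(-11) − (-864)| / √(7056 + 2304 + 2304) = |108| / 108 = 1.

1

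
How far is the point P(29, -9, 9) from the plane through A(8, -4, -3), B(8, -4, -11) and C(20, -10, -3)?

AB = (0, 0, -8) and AC = (12, -6, 0), so a normal is n = AB × AC = (-48, -96, 0).
Then n·(29, -9, 9) - 0 = -528.
|n| = √(2304 + 9216 + 0) = 48√5, so the distance is |-528|/(48√5) = 11√5/5.

11/√5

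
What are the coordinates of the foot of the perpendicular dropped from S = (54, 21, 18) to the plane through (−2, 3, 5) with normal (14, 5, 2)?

n = (14, 5, 2), |n|² = 225, and n·S − (-3) = 900.
t = 900/225 = 4, so the foot is S − t·n = (54, 21, 18) − 4·(14, 5, 2) = (−2, 1, 10).

(-2, 1, 10)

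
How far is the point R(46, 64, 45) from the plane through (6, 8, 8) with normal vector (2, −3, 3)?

The plane has equation n·(r − (6, 8, 8)) = 0, i.e. n·r = 12.
Then n·(46, 64, 45) − 12 = 23.
|n| = √(4 + 9 + 9) = √22, so the distance is |23|/√22 = 23/√22.

23/√22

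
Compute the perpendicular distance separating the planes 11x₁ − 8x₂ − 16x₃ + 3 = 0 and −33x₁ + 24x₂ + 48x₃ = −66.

Divide the second equation by -3 to match normals: 11x₁ − 8x₂ − 16x₃ = 22.
Both planes have normal n = (11, −8, −16), |n| = 21. Any point on the first plane is at distance |22 − (-3)|/|n| = 25/21 from the second.

25/21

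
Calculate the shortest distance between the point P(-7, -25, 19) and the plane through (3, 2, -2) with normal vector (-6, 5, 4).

9√77/77

The plane has equation n·(r − (3, 2, -2)) = 0, i.e. n·r = -16.
Then n·(-7, -25, 19) - (-16) = 9.
|n| = √(36 + 25 + 16) = √77, so the distance is |9|/√77 = 9/√77.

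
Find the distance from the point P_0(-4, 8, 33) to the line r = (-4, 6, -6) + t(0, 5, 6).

3√61

Direction vector d = (0, 5, 6).
AP = (0, 2, 39); AP·d = 244, |AP|² = 1525, |d|² = 61.
distance² = |AP|² − (AP·d)²/|d|² = 1525 − 59536/61 = 549, so the distance is 3√61.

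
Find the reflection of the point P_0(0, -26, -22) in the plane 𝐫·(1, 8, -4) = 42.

n = (1, 8, -4), |n|² = 81, n·P_0 − 42 = -162, so t = -162/81 = -2.
Foot F = P_0 − (-2)·n = (2, -10, -30); the reflection is 2F − P_0 = (4, 6, -38).

(4, 6, -38)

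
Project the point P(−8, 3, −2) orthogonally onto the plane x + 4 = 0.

(-4, 3, -2)

n = (1, 0, 0), |n|² = 1, and n·P − (-4) = -4.
t = -4/1 = -4, so the foot is P − t·n = (−8, 3, −2) − (-4)·(1, 0, 0) = (−4, 3, −2).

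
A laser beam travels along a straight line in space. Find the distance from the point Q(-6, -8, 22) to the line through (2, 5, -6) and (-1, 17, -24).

13

A direction vector is d = (-3, 12, -18).
AP = (-8, -13, 28); AP·d = -636, |AP|² = 1017, |d|² = 477.
distance² = |AP|² − (AP·d)²/|d|² = 1017 − 404496/477 = 169, so the distance is 13.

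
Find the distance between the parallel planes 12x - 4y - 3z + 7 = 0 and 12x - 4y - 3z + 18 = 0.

Both planes have normal n = (12, -4, -3), |n| = 13. Any point on the first plane is at distance |(-18) − (-7)|/|n| = 11/13 from the second.

11/13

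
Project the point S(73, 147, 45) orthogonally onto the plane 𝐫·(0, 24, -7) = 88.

(73, 27, 80)

n = (0, 24, -7), |n|² = 625, and n·S − 88 = 3125.
t = 3125/625 = 5, so the foot is S − t·n = (73, 147, 45) − 5·(0, 24, -7) = (73, 27, 80).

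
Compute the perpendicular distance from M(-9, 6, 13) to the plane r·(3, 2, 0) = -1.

Normal vector n = (3, 2, 0), and n·(-9, 6, 13) - (-1) = -14.
|n| = √(9 + 4 + 0) = √13, so the distance is |-14|/√13 = 14√13/13.

14/√13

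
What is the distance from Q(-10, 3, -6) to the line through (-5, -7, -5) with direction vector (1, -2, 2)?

3√5

Direction vector d = (1, -2, 2).
AP = (-5, 10, -1), and AP × d = (18, 9, 0).
|AP × d|² = 405 and |d|² = 9, so the distance is √(405/9) = √45 = 3√5.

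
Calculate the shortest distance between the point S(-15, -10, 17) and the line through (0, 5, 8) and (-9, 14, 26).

A direction vector is d = (-9, 9, 18).
AP = (-15, -15, 9), and AP × d = (-351, 189, -270).
|AP × d|² = 231822 and |d|² = 486, so the distance is √(231822/486) = √477 = 3√53.

3√53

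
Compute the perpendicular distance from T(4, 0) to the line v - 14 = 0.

d = |0·4 + 1·0 − 14| / √(0 + 1) = |-14|/1 = 14.

14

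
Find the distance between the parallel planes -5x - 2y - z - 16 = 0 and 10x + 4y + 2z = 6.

19√30/30

Divide the second equation by -2 to match normals: -5x - 2y - z = -3.
Both planes have normal n = (-5, -2, -1), |n| = √30. Any point on the first plane is at distance |(-3) − 16|/|n| = 19/√30 from the second.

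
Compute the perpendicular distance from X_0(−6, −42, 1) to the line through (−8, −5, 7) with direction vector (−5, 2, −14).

√1409

Direction vector d = (−5, 2, −14).
AP = (2, −37, −6); AP·d = 0, |AP|² = 1409, |d|² = 225.
distance² = |AP|² − (AP·d)²/|d|² = 1409 − 0/225 = 1409, so the distance is √1409.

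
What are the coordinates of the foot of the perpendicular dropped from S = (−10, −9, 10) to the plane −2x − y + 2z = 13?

n = (−2, −1, 2), |n|² = 9, and n·S − 13 = 36.
t = 36/9 = 4, so the foot is S − t·n = (−10, −9, 10) − 4·(−2, −1, 2) = (−2, −5, 2).

(-2, -5, 2)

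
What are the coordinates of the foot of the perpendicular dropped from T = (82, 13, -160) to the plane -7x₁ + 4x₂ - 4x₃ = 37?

(89, 9, -156)

The perpendicular from T has direction n = (-7, 4, -4): r = (82, 13, -160) + λ(-7, 4, -4).
Substitute into the plane: n·(T + λn) = 37 gives 118 + 81λ = 37, so λ = -1.
Foot = (82, 13, -160) + (-1)·(-7, 4, -4) = (89, 9, -156).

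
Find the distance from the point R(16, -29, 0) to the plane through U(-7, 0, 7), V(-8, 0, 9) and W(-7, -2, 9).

UV = (-1, 0, 2) and UW = (0, -2, 2), so a normal is n = UV × UW = (4, 2, 2).
n = (4, 2, 2); n·P − (-14) = 20; |n| = 2√6; distance = 20/(2√6) = 5√6/3.

10/√6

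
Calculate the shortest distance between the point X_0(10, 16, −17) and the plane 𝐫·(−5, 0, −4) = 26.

8/√41

n = (−5, 0, −4); n·P − 26 = -8; |n| = √41; distance = 8/√41 = 8√41/41.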